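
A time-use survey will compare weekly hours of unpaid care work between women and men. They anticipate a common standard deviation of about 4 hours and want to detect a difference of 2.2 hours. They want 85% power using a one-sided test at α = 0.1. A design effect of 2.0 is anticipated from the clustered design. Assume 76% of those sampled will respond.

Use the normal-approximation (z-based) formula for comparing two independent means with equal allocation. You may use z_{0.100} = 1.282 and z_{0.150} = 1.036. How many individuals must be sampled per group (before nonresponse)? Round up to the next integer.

n = 94 per group

n = (z_α + z_β)² · (σ₁² + σ₂²) / δ²
  = (1.282 + 1.036)² · (2·4² = 32) / 2.2²
  = 5.3731 · 32 / 4.84
  = 35.52
Design effect: 2.0 × 35.52 = 71.05.
Adjust for 76% response: 71.05 / 0.76 = 93.49.
Round up → n = 94 per group.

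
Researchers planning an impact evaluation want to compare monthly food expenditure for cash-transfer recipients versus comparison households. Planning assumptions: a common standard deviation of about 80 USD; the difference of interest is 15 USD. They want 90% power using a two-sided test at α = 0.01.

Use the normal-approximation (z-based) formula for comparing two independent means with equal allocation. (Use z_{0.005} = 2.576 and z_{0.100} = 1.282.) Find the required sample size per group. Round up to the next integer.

n = (z_{α/2} + z_β)² · (σ₁² + σ₂²) / δ²
  = (2.576 + 1.282)² · (2·80² = 12800) / 15²
  = 14.8842 · 12800 / 225
  = 846.74
Round up → n = 847 per group.

n = 847 per group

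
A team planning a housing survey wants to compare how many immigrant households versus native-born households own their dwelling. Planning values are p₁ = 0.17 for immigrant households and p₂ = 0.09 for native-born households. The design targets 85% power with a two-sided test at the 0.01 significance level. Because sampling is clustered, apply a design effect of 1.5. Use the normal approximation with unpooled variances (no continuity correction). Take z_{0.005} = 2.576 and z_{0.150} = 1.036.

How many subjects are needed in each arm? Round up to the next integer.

n = 682 per group

n = (z_{α/2} + z_β)² · [p₁(1−p₁) + p₂(1−p₂)] / (p₁ − p₂)²
  = (2.576 + 1.036)² · (0.17·0.83 + 0.09·0.91) / (0.08)²
  = (3.612)² · (0.1411 + 0.0819) / 0.0064
  = 13.0465 · 0.2230 / 0.0064
  = 454.59
Design effect: 1.5 × 454.59 = 681.89.
Round up → n = 682 per group.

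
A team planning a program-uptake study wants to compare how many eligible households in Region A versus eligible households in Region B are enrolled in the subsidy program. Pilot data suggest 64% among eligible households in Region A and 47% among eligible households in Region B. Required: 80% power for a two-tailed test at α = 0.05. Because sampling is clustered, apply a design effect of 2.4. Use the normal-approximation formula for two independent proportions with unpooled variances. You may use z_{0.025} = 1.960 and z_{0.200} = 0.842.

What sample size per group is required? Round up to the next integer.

n = (z_{α/2} + z_β)² · [p₁(1−p₁) + p₂(1−p₂)] / (p₁ − p₂)²
  = (1.960 + 0.842)² · (0.64·0.36 + 0.47·0.53) / (0.17)²
  = (2.802)² · (0.2304 + 0.2491) / 0.0289
  = 7.8512 · 0.4795 / 0.0289
  = 130.26
Design effect: 2.4 × 130.26 = 312.64.
Round up → n = 313 per group.

n = 313 per group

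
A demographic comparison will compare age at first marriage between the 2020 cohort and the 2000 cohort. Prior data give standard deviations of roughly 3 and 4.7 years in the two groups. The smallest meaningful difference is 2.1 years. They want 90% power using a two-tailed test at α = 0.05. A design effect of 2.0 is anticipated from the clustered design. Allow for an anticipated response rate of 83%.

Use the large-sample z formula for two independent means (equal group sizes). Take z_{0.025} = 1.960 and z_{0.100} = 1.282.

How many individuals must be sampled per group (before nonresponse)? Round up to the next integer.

n = (z_{α/2} + z_β)² · (σ₁² + σ₂²) / δ²
  = (1.960 + 1.282)² · (3² + 4.7² = 31.09) / 2.1²
  = 10.5106 · 31.09 / 4.41
  = 74.10
Design effect: 2.0 × 74.10 = 148.20.
Adjust for 83% response: 148.20 / 0.83 = 178.55.
Round up → n = 179 per group.

n = 179 per group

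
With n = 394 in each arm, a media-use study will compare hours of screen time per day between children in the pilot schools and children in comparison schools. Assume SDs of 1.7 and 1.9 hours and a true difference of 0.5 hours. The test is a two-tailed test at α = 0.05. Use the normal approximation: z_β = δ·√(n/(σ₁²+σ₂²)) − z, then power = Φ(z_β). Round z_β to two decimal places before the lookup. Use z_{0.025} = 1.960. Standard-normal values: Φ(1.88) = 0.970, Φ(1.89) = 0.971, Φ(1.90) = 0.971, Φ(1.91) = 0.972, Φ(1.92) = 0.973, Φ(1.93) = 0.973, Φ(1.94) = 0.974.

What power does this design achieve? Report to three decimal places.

z_β = δ·√(n/(σ₁²+σ₂²)) − z_{α/2}
    = 0.5 · √(394/6.5) − 1.960
    = 0.5 · 7.78559 − 1.960
    = 3.8928 − 1.960 = 1.9328 → 1.93
Power = Φ(1.93) = 0.973.

Power ≈ 0.973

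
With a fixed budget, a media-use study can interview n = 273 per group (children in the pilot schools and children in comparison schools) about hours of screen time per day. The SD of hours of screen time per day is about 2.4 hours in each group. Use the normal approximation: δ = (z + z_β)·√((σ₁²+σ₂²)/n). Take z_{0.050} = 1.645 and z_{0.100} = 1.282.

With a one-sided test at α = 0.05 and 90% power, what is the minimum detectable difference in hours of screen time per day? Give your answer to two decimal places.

δ = (z_α + z_β) · √((σ₁²+σ₂²)/n)
  = (1.645 + 1.282) · √(11.52/273)
  = 2.927 · √0.0422
  = 2.927 · 0.2054
  = 0.6013

Minimum detectable difference ≈ 0.60 hours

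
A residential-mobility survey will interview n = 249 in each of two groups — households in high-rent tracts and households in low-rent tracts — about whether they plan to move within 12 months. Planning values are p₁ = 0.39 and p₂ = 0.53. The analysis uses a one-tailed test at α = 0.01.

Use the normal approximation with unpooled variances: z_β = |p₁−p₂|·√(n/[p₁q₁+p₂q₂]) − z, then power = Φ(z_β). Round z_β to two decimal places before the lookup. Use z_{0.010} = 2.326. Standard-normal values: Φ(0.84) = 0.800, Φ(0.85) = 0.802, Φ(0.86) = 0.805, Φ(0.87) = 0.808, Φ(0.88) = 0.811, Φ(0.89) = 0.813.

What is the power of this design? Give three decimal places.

z_β = |p₁−p₂|·√(n/[p₁q₁+p₂q₂]) − z_α
    = 0.14 · √(249/0.4870) − 2.326
    = 0.14 · 22.6118 − 2.326
    = 3.1657 − 2.326 = 0.8397 → 0.84
Power = Φ(0.84) = 0.800.

Power ≈ 0.800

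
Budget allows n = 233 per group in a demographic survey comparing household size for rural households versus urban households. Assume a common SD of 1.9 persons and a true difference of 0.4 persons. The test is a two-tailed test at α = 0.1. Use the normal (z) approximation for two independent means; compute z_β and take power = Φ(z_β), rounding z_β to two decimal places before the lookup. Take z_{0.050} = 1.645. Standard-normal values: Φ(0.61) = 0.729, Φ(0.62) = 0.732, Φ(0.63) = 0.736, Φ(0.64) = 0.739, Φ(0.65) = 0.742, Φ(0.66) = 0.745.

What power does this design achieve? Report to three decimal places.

Power ≈ 0.736

z_β = δ·√(n/(σ₁²+σ₂²)) − z_{α/2}
    = 0.4 · √(233/7.22) − 1.645
    = 0.4 · 5.68080 − 1.645
    = 2.2723 − 1.645 = 0.6273 → 0.63
Power = Φ(0.63) = 0.736.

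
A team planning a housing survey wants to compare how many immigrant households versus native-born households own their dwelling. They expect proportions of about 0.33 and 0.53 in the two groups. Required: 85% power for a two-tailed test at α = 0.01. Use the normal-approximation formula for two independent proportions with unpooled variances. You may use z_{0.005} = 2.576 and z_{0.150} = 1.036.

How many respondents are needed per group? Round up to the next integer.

n = (z_{α/2} + z_β)² · [p₁(1−p₁) + p₂(1−p₂)] / (p₁ − p₂)²
  = (2.576 + 1.036)² · (0.33·0.67 + 0.53·0.47) / (-0.20)²
  = (3.612)² · (0.2211 + 0.2491) / 0.0400
  = 13.0465 · 0.4702 / 0.0400
  = 153.36
Round up → n = 154 per group.

n = 154 per group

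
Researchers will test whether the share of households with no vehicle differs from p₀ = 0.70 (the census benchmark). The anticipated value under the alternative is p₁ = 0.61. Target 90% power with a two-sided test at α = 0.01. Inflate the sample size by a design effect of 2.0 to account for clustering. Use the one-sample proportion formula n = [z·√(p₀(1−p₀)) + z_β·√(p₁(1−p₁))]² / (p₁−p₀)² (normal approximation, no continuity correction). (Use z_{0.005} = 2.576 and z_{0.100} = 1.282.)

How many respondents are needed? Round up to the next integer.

n = 806

n = [z_{α/2}·√(p₀q₀) + z_β·√(p₁q₁)]² / (p₁ − p₀)²
  = [2.576·√(0.70·0.30) + 1.282·√(0.61·0.39)]² / (-0.09)²
  = [2.576·0.4583 + 1.282·0.4877]² / 0.0081
  = [1.8058]² / 0.0081
  = 402.57
Design effect: 2.0 × 402.57 = 805.13.
Round up → n = 806.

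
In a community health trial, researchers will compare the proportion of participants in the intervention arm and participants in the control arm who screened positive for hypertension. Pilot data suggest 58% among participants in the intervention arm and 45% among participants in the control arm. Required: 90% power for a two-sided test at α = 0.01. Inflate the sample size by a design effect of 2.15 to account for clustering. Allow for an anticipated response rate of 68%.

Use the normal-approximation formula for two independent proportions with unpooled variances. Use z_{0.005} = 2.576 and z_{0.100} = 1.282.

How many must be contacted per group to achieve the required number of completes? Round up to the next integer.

n = (z_{α/2} + z_β)² · [p₁(1−p₁) + p₂(1−p₂)] / (p₁ − p₂)²
  = (2.576 + 1.282)² · (0.58·0.42 + 0.45·0.55) / (0.13)²
  = (3.858)² · (0.2436 + 0.2475) / 0.0169
  = 14.8842 · 0.4911 / 0.0169
  = 432.52
Design effect: 2.15 × 432.52 = 929.92.
Adjust for 68% response: 929.92 / 0.68 = 1367.53.
Round up → n = 1368 per group.

n = 1368 per group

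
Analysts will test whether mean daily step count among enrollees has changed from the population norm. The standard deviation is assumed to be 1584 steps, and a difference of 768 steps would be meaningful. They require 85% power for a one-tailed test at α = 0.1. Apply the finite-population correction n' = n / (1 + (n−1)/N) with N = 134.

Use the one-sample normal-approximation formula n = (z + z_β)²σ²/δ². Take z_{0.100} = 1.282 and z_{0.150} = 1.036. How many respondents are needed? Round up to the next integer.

n = 20

n = (z_α + z_β)² · σ² / δ²
  = (1.282 + 1.036)² · 1584² / 768²
  = 5.3731 · 2509056 / 589824
  = 22.86
Finite-population correction (N = 134): 22.86 / (1 + (22.86 − 1)/134) = 19.65.
Round up → n = 20.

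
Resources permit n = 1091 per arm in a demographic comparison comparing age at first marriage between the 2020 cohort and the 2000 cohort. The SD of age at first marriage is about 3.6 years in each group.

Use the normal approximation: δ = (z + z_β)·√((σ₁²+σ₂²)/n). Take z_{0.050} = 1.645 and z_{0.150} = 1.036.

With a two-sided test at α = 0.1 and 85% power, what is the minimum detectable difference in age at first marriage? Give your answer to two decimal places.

δ = (z_{α/2} + z_β) · √((σ₁²+σ₂²)/n)
  = (1.645 + 1.036) · √(25.92/1091)
  = 2.681 · √0.02376
  = 2.681 · 0.1541
  = 0.4132

Minimum detectable difference ≈ 0.41 years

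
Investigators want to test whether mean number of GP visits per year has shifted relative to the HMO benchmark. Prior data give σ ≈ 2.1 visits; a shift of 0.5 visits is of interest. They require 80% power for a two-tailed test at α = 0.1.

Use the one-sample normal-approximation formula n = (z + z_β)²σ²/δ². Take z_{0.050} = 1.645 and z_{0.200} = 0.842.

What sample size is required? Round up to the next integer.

n = (z_{α/2} + z_β)² · σ² / δ²
  = (1.645 + 0.842)² · 2.1² / 0.5²
  = 6.1852 · 4.41 / 0.25
  = 109.11
Round up → n = 110.

n = 110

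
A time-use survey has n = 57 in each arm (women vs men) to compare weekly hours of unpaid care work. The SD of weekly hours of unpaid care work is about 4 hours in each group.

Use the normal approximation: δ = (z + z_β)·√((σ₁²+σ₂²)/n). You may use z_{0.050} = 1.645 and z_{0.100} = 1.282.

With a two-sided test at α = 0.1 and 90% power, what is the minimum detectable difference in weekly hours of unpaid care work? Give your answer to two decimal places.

Minimum detectable difference ≈ 2.19 hours

δ = (z_{α/2} + z_β) · √((σ₁²+σ₂²)/n)
  = (1.645 + 1.282) · √(32/57)
  = 2.927 · √0.5614
  = 2.927 · 0.7493
  = 2.1931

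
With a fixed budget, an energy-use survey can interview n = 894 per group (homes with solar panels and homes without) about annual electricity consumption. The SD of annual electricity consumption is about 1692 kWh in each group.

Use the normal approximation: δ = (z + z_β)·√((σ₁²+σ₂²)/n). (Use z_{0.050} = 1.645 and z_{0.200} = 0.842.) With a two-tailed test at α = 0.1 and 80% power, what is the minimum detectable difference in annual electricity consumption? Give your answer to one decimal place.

δ = (z_{α/2} + z_β) · √((σ₁²+σ₂²)/n)
  = (1.645 + 0.842) · √(5725728/894)
  = 2.487 · √6404.6
  = 2.487 · 80.0289
  = 199.0318

Minimum detectable difference ≈ 199.0 kWh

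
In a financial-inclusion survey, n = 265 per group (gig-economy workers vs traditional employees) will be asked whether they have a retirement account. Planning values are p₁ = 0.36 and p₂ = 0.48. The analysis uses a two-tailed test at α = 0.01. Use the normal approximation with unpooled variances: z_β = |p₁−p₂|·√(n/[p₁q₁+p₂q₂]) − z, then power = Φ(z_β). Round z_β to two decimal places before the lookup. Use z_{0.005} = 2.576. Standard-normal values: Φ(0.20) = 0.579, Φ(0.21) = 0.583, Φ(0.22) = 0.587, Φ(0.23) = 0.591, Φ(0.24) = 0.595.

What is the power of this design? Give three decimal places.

Power ≈ 0.595

z_β = |p₁−p₂|·√(n/[p₁q₁+p₂q₂]) − z_{α/2}
    = 0.12 · √(265/0.4800) − 2.576
    = 0.12 · 23.4965 − 2.576
    = 2.8196 − 2.576 = 0.2436 → 0.24
Power = Φ(0.24) = 0.595.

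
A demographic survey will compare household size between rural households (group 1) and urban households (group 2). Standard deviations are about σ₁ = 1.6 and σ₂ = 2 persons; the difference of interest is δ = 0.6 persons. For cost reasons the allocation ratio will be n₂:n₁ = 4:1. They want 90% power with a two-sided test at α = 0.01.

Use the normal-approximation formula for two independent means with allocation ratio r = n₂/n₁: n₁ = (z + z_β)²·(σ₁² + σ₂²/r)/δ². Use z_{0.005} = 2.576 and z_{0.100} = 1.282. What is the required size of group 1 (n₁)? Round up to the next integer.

n₁ = 148

n₁ = (z_{α/2} + z_β)² · (σ₁² + σ₂²/r) / δ²
   = (2.576 + 1.282)² · (1.6² + 2²/4) / 0.6²
   = 14.8842 · (2.56 + 1) / 0.36
   = 14.8842 · 3.56 / 0.36
   = 147.19
Round up → n₁ = 148; n₂ = r·n₁ = 4 × 148 = 592.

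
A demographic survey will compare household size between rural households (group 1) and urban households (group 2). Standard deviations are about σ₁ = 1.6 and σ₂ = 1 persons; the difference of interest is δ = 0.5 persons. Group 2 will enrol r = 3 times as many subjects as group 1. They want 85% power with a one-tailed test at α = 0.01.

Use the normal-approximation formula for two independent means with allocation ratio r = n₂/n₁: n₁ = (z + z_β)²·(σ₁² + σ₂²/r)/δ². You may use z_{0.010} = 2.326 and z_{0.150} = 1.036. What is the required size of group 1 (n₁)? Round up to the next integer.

n₁ = 131

n₁ = (z_α + z_β)² · (σ₁² + σ₂²/r) / δ²
   = (2.326 + 1.036)² · (1.6² + 1²/3) / 0.5²
   = 11.3030 · (2.56 + 0.33333) / 0.25
   = 11.3030 · 2.8933 / 0.25
   = 130.81
Round up → n₁ = 131; n₂ = r·n₁ = 3 × 131 = 393.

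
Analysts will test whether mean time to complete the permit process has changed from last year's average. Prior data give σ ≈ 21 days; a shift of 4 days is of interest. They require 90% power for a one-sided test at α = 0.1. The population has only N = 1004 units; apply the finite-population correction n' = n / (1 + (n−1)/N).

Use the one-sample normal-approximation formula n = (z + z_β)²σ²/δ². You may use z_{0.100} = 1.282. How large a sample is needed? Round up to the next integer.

n = (z_α + z_β)² · σ² / δ²
  = (1.282 + 1.282)² · 21² / 4²
  = 6.5741 · 441 / 16
  = 181.20
Finite-population correction (N = 1004): 181.20 / (1 + (181.20 − 1)/1004) = 153.63.
Round up → n = 154.

n = 154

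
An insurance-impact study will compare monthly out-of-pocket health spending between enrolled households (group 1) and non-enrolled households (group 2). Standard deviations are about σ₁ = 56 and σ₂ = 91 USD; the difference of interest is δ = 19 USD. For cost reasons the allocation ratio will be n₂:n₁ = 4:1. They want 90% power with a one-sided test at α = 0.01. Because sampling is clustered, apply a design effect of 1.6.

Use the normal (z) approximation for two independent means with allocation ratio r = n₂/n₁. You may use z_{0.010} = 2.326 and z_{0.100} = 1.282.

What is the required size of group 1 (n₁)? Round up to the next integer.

n₁ = (z_α + z_β)² · (σ₁² + σ₂²/r) / δ²
   = (2.326 + 1.282)² · (56² + 91²/4) / 19²
   = 13.0177 · (3136 + 2070.2) / 361
   = 13.0177 · 5206.2 / 361
   = 187.74
Design effect: 1.6 × 187.74 = 300.38.
Round up → n₁ = 301; n₂ = r·n₁ = 4 × 301 = 1204.

n₁ = 301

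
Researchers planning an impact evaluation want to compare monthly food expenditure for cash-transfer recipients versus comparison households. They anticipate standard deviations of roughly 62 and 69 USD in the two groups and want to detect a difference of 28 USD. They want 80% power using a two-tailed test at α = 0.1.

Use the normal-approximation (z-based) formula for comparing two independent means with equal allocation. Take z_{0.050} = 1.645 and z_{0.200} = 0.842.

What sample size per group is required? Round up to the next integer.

n = (z_{α/2} + z_β)² · (σ₁² + σ₂²) / δ²
  = (1.645 + 0.842)² · (62² + 69² = 8605) / 28²
  = 6.1852 · 8605 / 784
  = 67.89
Round up → n = 68 per group.

n = 68 per group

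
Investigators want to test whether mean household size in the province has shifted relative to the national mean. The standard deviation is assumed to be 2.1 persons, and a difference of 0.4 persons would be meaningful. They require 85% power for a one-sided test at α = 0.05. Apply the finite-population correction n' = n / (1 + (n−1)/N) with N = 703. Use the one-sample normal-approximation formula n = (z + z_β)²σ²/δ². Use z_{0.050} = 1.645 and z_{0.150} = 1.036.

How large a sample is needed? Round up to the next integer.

n = 155

n = (z_α + z_β)² · σ² / δ²
  = (1.645 + 1.036)² · 2.1² / 0.4²
  = 7.1878 · 4.41 / 0.16
  = 198.11
Finite-population correction (N = 703): 198.11 / (1 + (198.11 − 1)/703) = 154.73.
Round up → n = 155.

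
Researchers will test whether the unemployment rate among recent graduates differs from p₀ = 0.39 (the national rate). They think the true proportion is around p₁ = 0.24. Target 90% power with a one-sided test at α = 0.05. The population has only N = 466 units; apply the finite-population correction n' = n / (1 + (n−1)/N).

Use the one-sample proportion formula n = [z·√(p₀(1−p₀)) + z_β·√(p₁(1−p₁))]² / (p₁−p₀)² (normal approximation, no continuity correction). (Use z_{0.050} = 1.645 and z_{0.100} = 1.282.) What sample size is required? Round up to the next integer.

n = 70

n = [z_α·√(p₀q₀) + z_β·√(p₁q₁)]² / (p₁ − p₀)²
  = [1.645·√(0.39·0.61) + 1.282·√(0.24·0.76)]² / (-0.15)²
  = [1.645·0.4877 + 1.282·0.4271]² / 0.0225
  = [1.3499]² / 0.0225
  = 80.98
Finite-population correction (N = 466): 80.98 / (1 + (80.98 − 1)/466) = 69.12.
Round up → n = 70.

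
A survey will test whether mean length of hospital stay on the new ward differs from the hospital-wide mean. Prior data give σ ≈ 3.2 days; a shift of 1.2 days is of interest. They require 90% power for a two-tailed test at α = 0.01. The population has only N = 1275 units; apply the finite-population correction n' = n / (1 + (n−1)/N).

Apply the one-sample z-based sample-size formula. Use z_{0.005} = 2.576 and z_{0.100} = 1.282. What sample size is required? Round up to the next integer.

n = (z_{α/2} + z_β)² · σ² / δ²
  = (2.576 + 1.282)² · 3.2² / 1.2²
  = 14.8842 · 10.24 / 1.44
  = 105.84
Finite-population correction (N = 1275): 105.84 / (1 + (105.84 − 1)/1275) = 97.80.
Round up → n = 98.

n = 98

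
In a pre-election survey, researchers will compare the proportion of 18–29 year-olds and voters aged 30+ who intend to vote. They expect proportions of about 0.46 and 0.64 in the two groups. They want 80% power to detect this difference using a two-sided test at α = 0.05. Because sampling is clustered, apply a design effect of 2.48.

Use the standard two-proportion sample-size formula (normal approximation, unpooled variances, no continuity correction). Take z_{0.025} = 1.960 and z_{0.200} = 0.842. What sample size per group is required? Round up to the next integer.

n = (z_{α/2} + z_β)² · [p₁(1−p₁) + p₂(1−p₂)] / (p₁ − p₂)²
  = (1.960 + 0.842)² · (0.46·0.54 + 0.64·0.36) / (-0.18)²
  = (2.802)² · (0.2484 + 0.2304) / 0.0324
  = 7.8512 · 0.4788 / 0.0324
  = 116.02
Design effect: 2.48 × 116.02 = 287.74.
Round up → n = 288 per group.

n = 288 per group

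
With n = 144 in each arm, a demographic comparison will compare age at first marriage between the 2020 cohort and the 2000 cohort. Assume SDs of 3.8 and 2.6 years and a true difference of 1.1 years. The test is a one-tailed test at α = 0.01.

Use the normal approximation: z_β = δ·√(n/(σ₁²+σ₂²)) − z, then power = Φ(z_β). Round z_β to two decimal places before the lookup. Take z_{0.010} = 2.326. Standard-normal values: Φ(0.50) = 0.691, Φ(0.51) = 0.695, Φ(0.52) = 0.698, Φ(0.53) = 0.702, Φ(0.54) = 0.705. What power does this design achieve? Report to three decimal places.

Power ≈ 0.705

z_β = δ·√(n/(σ₁²+σ₂²)) − z_α
    = 1.1 · √(144/21.2) − 2.326
    = 1.1 · 2.60623 − 2.326
    = 2.8669 − 2.326 = 0.5409 → 0.54
Power = Φ(0.54) = 0.705.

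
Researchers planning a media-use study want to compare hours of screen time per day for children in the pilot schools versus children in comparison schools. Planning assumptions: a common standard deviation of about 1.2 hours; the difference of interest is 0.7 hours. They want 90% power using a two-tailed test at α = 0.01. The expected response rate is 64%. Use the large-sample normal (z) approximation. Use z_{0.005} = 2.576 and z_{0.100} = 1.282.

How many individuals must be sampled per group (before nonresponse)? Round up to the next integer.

n = (z_{α/2} + z_β)² · (σ₁² + σ₂²) / δ²
  = (2.576 + 1.282)² · (2·1.2² = 2.88) / 0.7²
  = 14.8842 · 2.88 / 0.49
  = 87.48
Adjust for 64% response: 87.48 / 0.64 = 136.69.
Round up → n = 137 per group.

n = 137 per group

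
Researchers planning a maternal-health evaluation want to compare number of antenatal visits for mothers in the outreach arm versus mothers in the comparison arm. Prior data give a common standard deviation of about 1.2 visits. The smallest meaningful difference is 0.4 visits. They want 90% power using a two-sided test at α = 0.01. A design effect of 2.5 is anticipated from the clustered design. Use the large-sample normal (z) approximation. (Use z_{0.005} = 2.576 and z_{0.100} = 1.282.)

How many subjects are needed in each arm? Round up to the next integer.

n = (z_{α/2} + z_β)² · (σ₁² + σ₂²) / δ²
  = (2.576 + 1.282)² · (2·1.2² = 2.88) / 0.4²
  = 14.8842 · 2.88 / 0.16
  = 267.91
Design effect: 2.5 × 267.91 = 669.79.
Round up → n = 670 per group.

n = 670 per group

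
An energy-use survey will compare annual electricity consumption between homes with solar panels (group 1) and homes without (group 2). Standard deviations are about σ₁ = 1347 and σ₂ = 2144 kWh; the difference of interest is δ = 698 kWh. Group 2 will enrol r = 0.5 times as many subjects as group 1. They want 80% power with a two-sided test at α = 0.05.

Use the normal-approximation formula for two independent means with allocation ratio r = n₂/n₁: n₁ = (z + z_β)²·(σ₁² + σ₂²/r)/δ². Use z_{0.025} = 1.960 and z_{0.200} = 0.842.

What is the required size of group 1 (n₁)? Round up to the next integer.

n₁ = 178

n₁ = (z_{α/2} + z_β)² · (σ₁² + σ₂²/r) / δ²
   = (1.960 + 0.842)² · (1347² + 2144²/0.5) / 698²
   = 7.8512 · (1814409 + 9193472) / 487204
   = 7.8512 · 11007881 / 487204
   = 177.39
Round up → n₁ = 178; n₂ = r·n₁ = 0.5 × 178 = 89.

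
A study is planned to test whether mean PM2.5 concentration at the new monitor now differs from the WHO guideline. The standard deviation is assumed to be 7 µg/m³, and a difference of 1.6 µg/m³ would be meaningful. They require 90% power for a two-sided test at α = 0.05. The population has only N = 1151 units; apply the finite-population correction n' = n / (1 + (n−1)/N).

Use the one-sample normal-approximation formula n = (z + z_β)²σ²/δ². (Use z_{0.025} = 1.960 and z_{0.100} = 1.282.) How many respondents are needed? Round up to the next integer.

n = (z_{α/2} + z_β)² · σ² / δ²
  = (1.960 + 1.282)² · 7² / 1.6²
  = 10.5106 · 49 / 2.56
  = 201.18
Finite-population correction (N = 1151): 201.18 / (1 + (201.18 − 1)/1151) = 171.37.
Round up → n = 172.

n = 172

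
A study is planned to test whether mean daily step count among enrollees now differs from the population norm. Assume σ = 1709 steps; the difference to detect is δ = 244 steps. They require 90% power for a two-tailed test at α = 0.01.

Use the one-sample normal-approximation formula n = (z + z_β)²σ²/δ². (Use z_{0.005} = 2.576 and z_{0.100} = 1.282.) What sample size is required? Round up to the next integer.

n = (z_{α/2} + z_β)² · σ² / δ²
  = (2.576 + 1.282)² · 1709² / 244²
  = 14.8842 · 2920681 / 59536
  = 730.18
Round up → n = 731.

n = 731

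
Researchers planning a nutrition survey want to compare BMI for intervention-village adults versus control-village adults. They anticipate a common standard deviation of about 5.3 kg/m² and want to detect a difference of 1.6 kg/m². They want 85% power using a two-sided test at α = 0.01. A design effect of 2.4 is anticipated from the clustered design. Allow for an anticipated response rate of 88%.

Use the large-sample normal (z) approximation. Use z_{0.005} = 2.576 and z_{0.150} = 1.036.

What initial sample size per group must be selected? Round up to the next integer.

n = (z_{α/2} + z_β)² · (σ₁² + σ₂²) / δ²
  = (2.576 + 1.036)² · (2·5.3² = 56.18) / 1.6²
  = 13.0465 · 56.18 / 2.56
  = 286.31
Design effect: 2.4 × 286.31 = 687.15.
Adjust for 88% response: 687.15 / 0.88 = 780.85.
Round up → n = 781 per group.

n = 781 per group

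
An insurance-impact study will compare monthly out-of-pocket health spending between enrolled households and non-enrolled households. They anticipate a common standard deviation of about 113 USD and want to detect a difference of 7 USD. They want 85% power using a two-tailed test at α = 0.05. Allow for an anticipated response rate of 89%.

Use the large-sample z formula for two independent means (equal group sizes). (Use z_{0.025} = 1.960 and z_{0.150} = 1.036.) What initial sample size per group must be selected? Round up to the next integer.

n = (z_{α/2} + z_β)² · (σ₁² + σ₂²) / δ²
  = (1.960 + 1.036)² · (2·113² = 25538) / 7²
  = 8.9760 · 25538 / 49
  = 4678.15
Adjust for 89% response: 4678.15 / 0.89 = 5256.35.
Round up → n = 5257 per group.

n = 5257 per group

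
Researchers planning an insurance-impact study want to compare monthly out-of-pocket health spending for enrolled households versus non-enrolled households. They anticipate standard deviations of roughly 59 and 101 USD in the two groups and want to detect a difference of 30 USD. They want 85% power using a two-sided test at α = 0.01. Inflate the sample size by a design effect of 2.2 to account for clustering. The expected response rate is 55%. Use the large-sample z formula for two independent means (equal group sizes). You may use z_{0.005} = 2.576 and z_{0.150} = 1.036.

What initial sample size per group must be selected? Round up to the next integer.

n = (z_{α/2} + z_β)² · (σ₁² + σ₂²) / δ²
  = (2.576 + 1.036)² · (59² + 101² = 13682) / 30²
  = 13.0465 · 13682 / 900
  = 198.34
Design effect: 2.2 × 198.34 = 436.34.
Adjust for 55% response: 436.34 / 0.55 = 793.35.
Round up → n = 794 per group.

n = 794 per group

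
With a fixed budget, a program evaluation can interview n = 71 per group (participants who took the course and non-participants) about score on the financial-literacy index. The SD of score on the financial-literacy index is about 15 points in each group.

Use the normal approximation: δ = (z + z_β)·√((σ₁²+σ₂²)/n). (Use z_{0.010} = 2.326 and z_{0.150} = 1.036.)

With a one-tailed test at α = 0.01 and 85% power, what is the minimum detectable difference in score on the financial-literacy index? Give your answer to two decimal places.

δ = (z_α + z_β) · √((σ₁²+σ₂²)/n)
  = (2.326 + 1.036) · √(450/71)
  = 3.362 · √6.338
  = 3.362 · 2.5175
  = 8.4640

Minimum detectable difference ≈ 8.46 points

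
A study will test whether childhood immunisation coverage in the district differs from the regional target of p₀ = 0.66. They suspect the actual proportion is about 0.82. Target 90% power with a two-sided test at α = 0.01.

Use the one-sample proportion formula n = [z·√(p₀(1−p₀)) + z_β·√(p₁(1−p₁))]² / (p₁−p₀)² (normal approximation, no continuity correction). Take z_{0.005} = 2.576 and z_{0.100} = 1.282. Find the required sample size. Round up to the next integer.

n = 115

n = [z_{α/2}·√(p₀q₀) + z_β·√(p₁q₁)]² / (p₁ − p₀)²
  = [2.576·√(0.66·0.34) + 1.282·√(0.82·0.18)]² / (0.16)²
  = [2.576·0.4737 + 1.282·0.3842]² / 0.0256
  = [1.7128]² / 0.0256
  = 114.60
Round up → n = 115.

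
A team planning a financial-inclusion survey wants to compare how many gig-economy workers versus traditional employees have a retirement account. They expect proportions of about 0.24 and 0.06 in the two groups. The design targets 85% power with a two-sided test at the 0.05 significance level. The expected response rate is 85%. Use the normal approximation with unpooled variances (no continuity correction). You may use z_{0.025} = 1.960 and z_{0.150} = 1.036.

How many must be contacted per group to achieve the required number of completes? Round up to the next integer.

n = (z_{α/2} + z_β)² · [p₁(1−p₁) + p₂(1−p₂)] / (p₁ − p₂)²
  = (1.960 + 1.036)² · (0.24·0.76 + 0.06·0.94) / (0.18)²
  = (2.996)² · (0.1824 + 0.0564) / 0.0324
  = 8.9760 · 0.2388 / 0.0324
  = 66.16
Adjust for 85% response: 66.16 / 0.85 = 77.83.
Round up → n = 78 per group.

n = 78 per group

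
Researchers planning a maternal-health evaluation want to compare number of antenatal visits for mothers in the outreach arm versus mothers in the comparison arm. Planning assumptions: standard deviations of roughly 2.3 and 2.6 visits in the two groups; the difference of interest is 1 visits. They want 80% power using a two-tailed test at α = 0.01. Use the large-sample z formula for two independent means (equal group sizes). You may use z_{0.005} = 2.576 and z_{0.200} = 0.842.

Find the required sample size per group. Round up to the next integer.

n = (z_{α/2} + z_β)² · (σ₁² + σ₂²) / δ²
  = (2.576 + 0.842)² · (2.3² + 2.6² = 12.05) / 1²
  = 11.6827 · 12.05 / 1
  = 140.78
Round up → n = 141 per group.

n = 141 per group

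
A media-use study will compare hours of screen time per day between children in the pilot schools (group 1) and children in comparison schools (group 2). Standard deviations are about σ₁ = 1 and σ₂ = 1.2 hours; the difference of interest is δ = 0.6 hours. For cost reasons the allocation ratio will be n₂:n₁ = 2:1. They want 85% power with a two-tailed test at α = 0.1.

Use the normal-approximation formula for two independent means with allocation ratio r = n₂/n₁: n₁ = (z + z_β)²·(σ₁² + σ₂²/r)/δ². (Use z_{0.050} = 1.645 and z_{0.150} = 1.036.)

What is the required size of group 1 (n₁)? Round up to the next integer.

n₁ = 35

n₁ = (z_{α/2} + z_β)² · (σ₁² + σ₂²/r) / δ²
   = (1.645 + 1.036)² · (1² + 1.2²/2) / 0.6²
   = 7.1878 · (1 + 0.72) / 0.36
   = 7.1878 · 1.72 / 0.36
   = 34.34
Round up → n₁ = 35; n₂ = r·n₁ = 2 × 35 = 70.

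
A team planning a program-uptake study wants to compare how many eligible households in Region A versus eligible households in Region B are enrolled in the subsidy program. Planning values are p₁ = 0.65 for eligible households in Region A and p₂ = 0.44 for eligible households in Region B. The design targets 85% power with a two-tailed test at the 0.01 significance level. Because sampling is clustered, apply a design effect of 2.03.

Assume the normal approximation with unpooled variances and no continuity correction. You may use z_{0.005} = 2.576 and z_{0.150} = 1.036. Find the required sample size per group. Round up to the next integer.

n = (z_{α/2} + z_β)² · [p₁(1−p₁) + p₂(1−p₂)] / (p₁ − p₂)²
  = (2.576 + 1.036)² · (0.65·0.35 + 0.44·0.56) / (0.21)²
  = (3.612)² · (0.2275 + 0.2464) / 0.0441
  = 13.0465 · 0.4739 / 0.0441
  = 140.20
Design effect: 2.03 × 140.20 = 284.60.
Round up → n = 285 per group.

n = 285 per group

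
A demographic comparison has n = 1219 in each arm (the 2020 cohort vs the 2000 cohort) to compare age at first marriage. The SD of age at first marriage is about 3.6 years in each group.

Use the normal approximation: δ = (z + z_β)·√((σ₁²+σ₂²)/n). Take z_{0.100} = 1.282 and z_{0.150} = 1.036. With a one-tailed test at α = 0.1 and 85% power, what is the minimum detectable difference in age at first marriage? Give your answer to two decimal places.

δ = (z_α + z_β) · √((σ₁²+σ₂²)/n)
  = (1.282 + 1.036) · √(25.92/1219)
  = 2.318 · √0.02126
  = 2.318 · 0.1458
  = 0.3380

Minimum detectable difference ≈ 0.34 years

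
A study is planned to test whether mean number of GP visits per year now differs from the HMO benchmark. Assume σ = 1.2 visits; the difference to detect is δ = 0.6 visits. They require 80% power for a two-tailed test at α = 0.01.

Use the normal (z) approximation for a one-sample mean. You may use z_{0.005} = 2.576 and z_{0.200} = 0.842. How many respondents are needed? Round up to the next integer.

n = (z_{α/2} + z_β)² · σ² / δ²
  = (2.576 + 0.842)² · 1.2² / 0.6²
  = 11.6827 · 1.44 / 0.36
  = 46.73
Round up → n = 47.

n = 47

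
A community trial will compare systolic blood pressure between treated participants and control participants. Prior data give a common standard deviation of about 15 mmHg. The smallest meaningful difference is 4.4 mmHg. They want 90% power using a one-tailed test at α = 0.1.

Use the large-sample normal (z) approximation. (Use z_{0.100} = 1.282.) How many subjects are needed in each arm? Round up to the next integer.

n = 153 per group

n = (z_α + z_β)² · (σ₁² + σ₂²) / δ²
  = (1.282 + 1.282)² · (2·15² = 450) / 4.4²
  = 6.5741 · 450 / 19.36
  = 152.81
Round up → n = 153 per group.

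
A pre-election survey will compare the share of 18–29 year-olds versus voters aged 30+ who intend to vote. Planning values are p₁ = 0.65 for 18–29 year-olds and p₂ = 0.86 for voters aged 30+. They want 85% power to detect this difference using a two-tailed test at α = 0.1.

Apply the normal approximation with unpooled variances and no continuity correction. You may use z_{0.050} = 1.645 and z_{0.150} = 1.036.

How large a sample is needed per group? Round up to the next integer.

n = 57 per group

n = (z_{α/2} + z_β)² · [p₁(1−p₁) + p₂(1−p₂)] / (p₁ − p₂)²
  = (1.645 + 1.036)² · (0.65·0.35 + 0.86·0.14) / (-0.21)²
  = (2.681)² · (0.2275 + 0.1204) / 0.0441
  = 7.1878 · 0.3479 / 0.0441
  = 56.70
Round up → n = 57 per group.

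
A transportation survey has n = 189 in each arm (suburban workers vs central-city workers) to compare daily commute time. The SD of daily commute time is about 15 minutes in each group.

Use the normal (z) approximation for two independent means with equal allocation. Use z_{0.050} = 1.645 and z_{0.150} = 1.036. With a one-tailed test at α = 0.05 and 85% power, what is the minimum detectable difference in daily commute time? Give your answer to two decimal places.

δ = (z_α + z_β) · √((σ₁²+σ₂²)/n)
  = (1.645 + 1.036) · √(450/189)
  = 2.681 · √2.381
  = 2.681 · 1.5430
  = 4.1369

Minimum detectable difference ≈ 4.14 minutes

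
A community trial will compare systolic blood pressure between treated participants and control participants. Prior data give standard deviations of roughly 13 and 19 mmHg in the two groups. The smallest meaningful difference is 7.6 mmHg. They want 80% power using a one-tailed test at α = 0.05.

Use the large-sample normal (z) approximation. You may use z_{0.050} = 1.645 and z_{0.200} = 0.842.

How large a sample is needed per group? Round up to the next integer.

n = 57 per group

n = (z_α + z_β)² · (σ₁² + σ₂²) / δ²
  = (1.645 + 0.842)² · (13² + 19² = 530) / 7.6²
  = 6.1852 · 530 / 57.76
  = 56.75
Round up → n = 57 per group.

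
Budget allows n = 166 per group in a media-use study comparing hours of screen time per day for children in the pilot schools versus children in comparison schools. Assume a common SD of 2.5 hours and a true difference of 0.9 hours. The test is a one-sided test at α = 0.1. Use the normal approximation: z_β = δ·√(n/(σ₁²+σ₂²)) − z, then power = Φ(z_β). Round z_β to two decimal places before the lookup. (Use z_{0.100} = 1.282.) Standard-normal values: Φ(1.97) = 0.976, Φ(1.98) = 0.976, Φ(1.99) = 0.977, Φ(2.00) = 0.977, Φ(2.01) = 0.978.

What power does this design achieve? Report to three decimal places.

Power ≈ 0.977

z_β = δ·√(n/(σ₁²+σ₂²)) − z_α
    = 0.9 · √(166/12.5) − 1.282
    = 0.9 · 3.64417 − 1.282
    = 3.2798 − 1.282 = 1.9978 → 2.00
Power = Φ(2.00) = 0.977.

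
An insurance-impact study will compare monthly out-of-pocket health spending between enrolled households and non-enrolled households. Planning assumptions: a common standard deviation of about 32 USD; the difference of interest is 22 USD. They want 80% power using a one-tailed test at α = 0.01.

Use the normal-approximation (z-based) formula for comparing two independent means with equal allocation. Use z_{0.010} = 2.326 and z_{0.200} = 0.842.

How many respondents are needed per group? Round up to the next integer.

n = (z_α + z_β)² · (σ₁² + σ₂²) / δ²
  = (2.326 + 0.842)² · (2·32² = 2048) / 22²
  = 10.0362 · 2048 / 484
  = 42.47
Round up → n = 43 per group.

n = 43 per group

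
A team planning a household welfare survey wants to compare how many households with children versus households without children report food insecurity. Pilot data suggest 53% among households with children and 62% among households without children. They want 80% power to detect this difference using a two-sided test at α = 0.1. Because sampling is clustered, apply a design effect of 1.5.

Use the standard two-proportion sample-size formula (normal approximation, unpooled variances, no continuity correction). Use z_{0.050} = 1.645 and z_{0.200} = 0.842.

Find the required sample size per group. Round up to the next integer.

n = (z_{α/2} + z_β)² · [p₁(1−p₁) + p₂(1−p₂)] / (p₁ − p₂)²
  = (1.645 + 0.842)² · (0.53·0.47 + 0.62·0.38) / (-0.09)²
  = (2.487)² · (0.2491 + 0.2356) / 0.0081
  = 6.1852 · 0.4847 / 0.0081
  = 370.12
Design effect: 1.5 × 370.12 = 555.18.
Round up → n = 556 per group.

n = 556 per group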